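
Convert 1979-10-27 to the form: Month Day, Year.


ISO 1979-10-27 parses as year=1979, month=10, day=27
Month 10 -> October

October 27, 1979


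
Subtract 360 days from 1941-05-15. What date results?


Start: 1941-05-15, subtract 360 days
Back 15 days from May 15 reaches April 30, 1941 -> 345 left
April 1941 has 30 days -> back to March 31, 1941 -> 315 left
March 1941 has 31 days -> back to February 28, 1941 -> 284 left
February 1941 has 28 days -> back to January 31, 1941 -> 256 left
January 1941 has 31 days -> back to December 31, 1940 -> 225 left
December 1940 has 31 days -> back to November 30, 1940 -> 194 left
November 1940 has 30 days -> back to October 31, 1940 -> 164 left
October 1940 has 31 days -> back to September 30, 1940 -> 133 left
September 1940 has 30 days -> back to August 31, 1940 -> 103 left
August 1940 has 31 days -> back to July 31, 1940 -> 72 left
July 1940 has 31 days -> back to June 30, 1940 -> 41 left
June 1940 has 30 days -> back to May 31, 1940 -> 11 left
May 1940: 31 - 11 = 20 -> lands on May 20

Result: 1940-05-20


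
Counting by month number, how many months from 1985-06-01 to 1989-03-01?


From June 1985 to March 1989
4 years * 12 = 48 months, minus 3 months = 45

45 months


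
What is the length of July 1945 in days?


July 1945

31 days


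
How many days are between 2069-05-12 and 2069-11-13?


From 2069-05-12 to 2069-11-13
2069-05-12: days before May = 31 + 28 + 31 + 30 = 120 (2069 is not a leap year); day of year = 120 + 12 = 132
2069-11-13: days before November = 31 + 28 + 31 + 30 + 31 + 30 + 31 + 31 + 30 + 31 = 304 (2069 is not a leap year); day of year = 304 + 13 = 317
Same year: 317 - 132 = 185

185 days


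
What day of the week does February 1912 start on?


Target: February 1, 1912
Anchor: Jan 1, 1912. With p = 1912 - 1 = 1911: (p + p//4 - p//100 + p//400) mod 7 = (1911 + 477 - 19 + 4) mod 7 = 2373 mod 7 = 0 -> Monday (Mon=0 ... Sun=6)
Days before February (Jan): 31 days
Weekday index = (0 + 31) mod 7 = 3

Thursday


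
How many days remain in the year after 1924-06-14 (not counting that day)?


Day of year: 166 of 366
Remaining = 366 - 166

200 days


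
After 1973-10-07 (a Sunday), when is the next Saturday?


Current: Sunday
Target: Saturday
Days ahead: 6

Next Saturday: 1973-10-13


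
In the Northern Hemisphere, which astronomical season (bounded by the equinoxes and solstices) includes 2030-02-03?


Date: February 3
Astronomical Winter (approx.; exact equinox/solstice day varies by year): December 21 to March 19
February 3 falls within the Winter window

Winter


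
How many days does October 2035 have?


October 2035

31 days


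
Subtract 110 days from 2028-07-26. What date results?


Start: 2028-07-26, subtract 110 days
Back 26 days from July 26 reaches June 30, 2028 -> 84 left
June 2028 has 30 days -> back to May 31, 2028 -> 54 left
May 2028 has 31 days -> back to April 30, 2028 -> 23 left
April 2028: 30 - 23 = 7 -> lands on April 7

Result: 2028-04-07


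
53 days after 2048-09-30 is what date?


Start: 2048-09-30, add 53 days
September 30 is the last day of September 2048 -> 53 left
October 2048 has 31 days -> 22 left
November 2048: 22 <= 30 -> lands on November 22

Result: 2048-11-22


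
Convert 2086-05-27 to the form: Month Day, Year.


ISO 2086-05-27 parses as year=2086, month=05, day=27
Month 5 -> May

May 27, 2086


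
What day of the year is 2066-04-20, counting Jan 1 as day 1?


Date: April 20, 2066
Days in months 1 through 3: 90
Plus 20 days in April

Day of year: 110


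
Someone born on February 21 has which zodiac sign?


Date: February 21
Conventional tropical zodiac dates: Pisces from February 19 onward; Aries starts March 21
February 21 falls within the Pisces range

Pisces


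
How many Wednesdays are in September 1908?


September 1908 has 30 days
Anchor: Jan 1, 1908. With p = 1908 - 1 = 1907: (p + p//4 - p//100 + p//400) mod 7 = (1907 + 476 - 19 + 4) mod 7 = 2368 mod 7 = 2 -> Wednesday (Mon=0 ... Sun=6)
Days before September (Jan-Aug): 244; September 1 index = (2 + 244) mod 7 = 1 -> Tuesday
First Wednesday is September 2
Wednesdays: 2, 9, 16, 23, 30

5 Wednesdays


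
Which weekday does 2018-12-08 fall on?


Date: December 8, 2018
Anchor: Jan 1, 2018. With p = 2018 - 1 = 2017: (p + p//4 - p//100 + p//400) mod 7 = (2017 + 504 - 20 + 5) mod 7 = 2506 mod 7 = 0 -> Monday (Mon=0 ... Sun=6)
Days before December (Jan-Nov): 334; offset = 334 + 8 - 1 = 341
Weekday index = (0 + 341) mod 7 = 5

Day of the week: Saturday


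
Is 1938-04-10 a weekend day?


Anchor: Jan 1, 1938. With p = 1938 - 1 = 1937: (p + p//4 - p//100 + p//400) mod 7 = (1937 + 484 - 19 + 4) mod 7 = 2406 mod 7 = 5 -> Saturday (Mon=0 ... Sun=6)
Day of year: 100; offset = 99
Weekday index = (5 + 99) mod 7 = 6 -> Sunday
Weekend days: Saturday, Sunday

Yes


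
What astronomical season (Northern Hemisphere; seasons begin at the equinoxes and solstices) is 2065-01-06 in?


Date: January 6
Astronomical Winter (approx.; exact equinox/solstice day varies by year): December 21 to March 19
January 6 falls within the Winter window

Winter


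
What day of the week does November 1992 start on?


Target: November 1, 1992
Anchor: Jan 1, 1992. With p = 1992 - 1 = 1991: (p + p//4 - p//100 + p//400) mod 7 = (1991 + 497 - 19 + 4) mod 7 = 2473 mod 7 = 2 -> Wednesday (Mon=0 ... Sun=6)
Days before November (Jan-Oct): 305 days
Weekday index = (2 + 305) mod 7 = 6

Sunday


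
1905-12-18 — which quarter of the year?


Month: December (month 12)
Q1: Jan-Mar, Q2: Apr-Jun, Q3: Jul-Sep, Q4: Oct-Dec

Q4


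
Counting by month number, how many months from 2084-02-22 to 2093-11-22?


From February 2084 to November 2093
9 years * 12 = 108 months, plus 9 months = 117

117 months


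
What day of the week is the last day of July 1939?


July 1939 has 31 days
Anchor: Jan 1, 1939. With p = 1939 - 1 = 1938: (p + p//4 - p//100 + p//400) mod 7 = (1938 + 484 - 19 + 4) mod 7 = 2407 mod 7 = 6 -> Sunday (Mon=0 ... Sun=6)
Days before July (Jan-Jun): 181; July 1 index = (6 + 181) mod 7 = 5 -> Saturday
Last day offset: 31 - 1 = 30 days
Weekday index = (5 + 30) mod 7 = 0

Monday, July 31


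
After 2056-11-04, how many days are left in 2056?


Day of year: 309 of 366
Remaining = 366 - 309

57 days


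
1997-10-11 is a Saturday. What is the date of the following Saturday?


Current: Saturday
Target: Saturday
Days ahead: 7

Next Saturday: 1997-10-18


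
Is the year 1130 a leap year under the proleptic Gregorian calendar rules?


Gregorian leap year rule: divisible by 4, but not by 100, unless also by 400.
1130 is not divisible by 4 -> not a leap year

No


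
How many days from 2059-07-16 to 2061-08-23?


From 2059-07-16 to 2061-08-23
2059-07-16: days before July = 31 + 28 + 31 + 30 + 31 + 30 = 181 (2059 is not a leap year); day of year = 181 + 16 = 197
2061-08-23: days before August = 31 + 28 + 31 + 30 + 31 + 30 + 31 = 212 (2061 is not a leap year); day of year = 212 + 23 = 235
Rest of 2059: 365 - 197 = 168
Full years 2060 (366): 366
Total = 168 + 366 + 235 = 769

769 days


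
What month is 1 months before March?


March is month 3
3 - 1 = 2

February


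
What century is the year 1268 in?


Century = (year - 1) // 100 + 1
= (1268 - 1) // 100 + 1
= 1267 // 100 + 1
= 12 + 1

13th century


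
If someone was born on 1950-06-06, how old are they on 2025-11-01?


Birth: 1950-06-06
Reference: 2025-11-01
Year difference: 2025 - 1950 = 75

75 years old


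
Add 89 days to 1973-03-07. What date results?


Start: 1973-03-07, add 89 days
March 1973 has 31 days: 31 - 7 = 24 days to March 31 -> 65 left
April 1973 has 30 days -> 35 left
May 1973 has 31 days -> 4 left
June 1973: 4 <= 30 -> lands on June 4

Result: 1973-06-04


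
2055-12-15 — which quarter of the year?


Month: December (month 12)
Q1: Jan-Mar, Q2: Apr-Jun, Q3: Jul-Sep, Q4: Oct-Dec

Q4


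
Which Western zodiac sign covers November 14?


Date: November 14
Conventional tropical zodiac dates: Scorpio from October 23 onward; Sagittarius starts November 22
November 14 falls within the Scorpio range

Scorpio


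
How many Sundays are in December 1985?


December 1985 has 31 days
Anchor: Jan 1, 1985. With p = 1985 - 1 = 1984: (p + p//4 - p//100 + p//400) mod 7 = (1984 + 496 - 19 + 4) mod 7 = 2465 mod 7 = 1 -> Tuesday (Mon=0 ... Sun=6)
Days before December (Jan-Nov): 334; December 1 index = (1 + 334) mod 7 = 6 -> Sunday
First Sunday is December 1
Sundays: 1, 8, 15, 22, 29

5 Sundays


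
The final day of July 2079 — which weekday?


July 2079 has 31 days
Anchor: Jan 1, 2079. With p = 2079 - 1 = 2078: (p + p//4 - p//100 + p//400) mod 7 = (2078 + 519 - 20 + 5) mod 7 = 2582 mod 7 = 6 -> Sunday (Mon=0 ... Sun=6)
Days before July (Jan-Jun): 181; July 1 index = (6 + 181) mod 7 = 5 -> Saturday
Last day offset: 31 - 1 = 30 days
Weekday index = (5 + 30) mod 7 = 0

Monday, July 31


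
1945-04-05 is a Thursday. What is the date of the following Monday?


Current: Thursday
Target: Monday
Days ahead: 4

Next Monday: 1945-04-09


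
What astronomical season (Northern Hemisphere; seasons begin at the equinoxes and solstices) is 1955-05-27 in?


Date: May 27
Astronomical Spring (approx.; exact equinox/solstice day varies by year): March 20 to June 20
May 27 falls within the Spring window

Spring


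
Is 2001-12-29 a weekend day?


Anchor: Jan 1, 2001. With p = 2001 - 1 = 2000: (p + p//4 - p//100 + p//400) mod 7 = (2000 + 500 - 20 + 5) mod 7 = 2485 mod 7 = 0 -> Monday (Mon=0 ... Sun=6)
Day of year: 363; offset = 362
Weekday index = (0 + 362) mod 7 = 5 -> Saturday
Weekend days: Saturday, Sunday

Yes


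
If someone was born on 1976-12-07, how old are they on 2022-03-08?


Birth: 1976-12-07
Reference: 2022-03-08
Year difference: 2022 - 1976 = 46
Birthday not yet reached in 2022, subtract 1

45 years old


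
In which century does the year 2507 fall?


Century = (year - 1) // 100 + 1
= (2507 - 1) // 100 + 1
= 2506 // 100 + 1
= 25 + 1

26th century


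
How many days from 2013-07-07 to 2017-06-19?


From 2013-07-07 to 2017-06-19
2013-07-07: days before July = 31 + 28 + 31 + 30 + 31 + 30 = 181 (2013 is not a leap year); day of year = 181 + 7 = 188
2017-06-19: days before June = 31 + 28 + 31 + 30 + 31 = 151 (2017 is not a leap year); day of year = 151 + 19 = 170
Rest of 2013: 365 - 188 = 177
Full years 2014 (365), 2015 (365), 2016 (366): 1096
Total = 177 + 1096 + 170 = 1443

1443 days


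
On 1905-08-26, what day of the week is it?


Date: August 26, 1905
Anchor: Jan 1, 1905. With p = 1905 - 1 = 1904: (p + p//4 - p//100 + p//400) mod 7 = (1904 + 476 - 19 + 4) mod 7 = 2365 mod 7 = 6 -> Sunday (Mon=0 ... Sun=6)
Days before August (Jan-Jul): 212; offset = 212 + 26 - 1 = 237
Weekday index = (6 + 237) mod 7 = 5

Day of the week: Saturday


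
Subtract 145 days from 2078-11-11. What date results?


Start: 2078-11-11, subtract 145 days
Back 11 days from November 11 reaches October 31, 2078 -> 134 left
October 2078 has 31 days -> back to September 30, 2078 -> 103 left
September 2078 has 30 days -> back to August 31, 2078 -> 73 left
August 2078 has 31 days -> back to July 31, 2078 -> 42 left
July 2078 has 31 days -> back to June 30, 2078 -> 11 left
June 2078: 30 - 11 = 19 -> lands on June 19

Result: 2078-06-19


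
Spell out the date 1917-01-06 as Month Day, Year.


ISO 1917-01-06 parses as year=1917, month=01, day=06
Month 1 -> January

January 6, 1917


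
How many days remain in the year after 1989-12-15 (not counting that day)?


Day of year: 349 of 365
Remaining = 365 - 349

16 days


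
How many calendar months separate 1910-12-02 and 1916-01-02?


From December 1910 to January 1916
6 years * 12 = 72 months, minus 11 months = 61

61 months


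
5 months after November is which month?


November is month 11
11 + 5 = 16; wrap: 16 - 12 = 4

April


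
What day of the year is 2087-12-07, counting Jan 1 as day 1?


Date: December 7, 2087
Days in months 1 through 11: 334
Plus 7 days in December

Day of year: 341


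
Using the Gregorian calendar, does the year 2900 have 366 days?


Gregorian leap year rule: divisible by 4, but not by 100, unless also by 400.
2900 is divisible by 100 but not 400 -> not a leap year

No


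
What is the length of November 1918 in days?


November 1918

30 days


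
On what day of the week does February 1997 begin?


Target: February 1, 1997
Anchor: Jan 1, 1997. With p = 1997 - 1 = 1996: (p + p//4 - p//100 + p//400) mod 7 = (1996 + 499 - 19 + 4) mod 7 = 2480 mod 7 = 2 -> Wednesday (Mon=0 ... Sun=6)
Days before February (Jan): 31 days
Weekday index = (2 + 31) mod 7 = 5

Saturday


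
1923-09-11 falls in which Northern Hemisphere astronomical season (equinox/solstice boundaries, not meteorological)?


Date: September 11
Astronomical Summer (approx.; exact equinox/solstice day varies by year): June 21 to September 21
September 11 falls within the Summer window

Summer


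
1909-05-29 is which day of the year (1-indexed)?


Date: May 29, 1909
Days in months 1 through 4: 120
Plus 29 days in May

Day of year: 149


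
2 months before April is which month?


April is month 4
4 - 2 = 2

February


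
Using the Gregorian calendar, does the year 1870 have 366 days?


Gregorian leap year rule: divisible by 4, but not by 100, unless also by 400.
1870 is not divisible by 4 -> not a leap year

No


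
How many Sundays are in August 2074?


August 2074 has 31 days
Anchor: Jan 1, 2074. With p = 2074 - 1 = 2073: (p + p//4 - p//100 + p//400) mod 7 = (2073 + 518 - 20 + 5) mod 7 = 2576 mod 7 = 0 -> Monday (Mon=0 ... Sun=6)
Days before August (Jan-Jul): 212; August 1 index = (0 + 212) mod 7 = 2 -> Wednesday
First Sunday is August 5
Sundays: 5, 12, 19, 26

4 Sundays


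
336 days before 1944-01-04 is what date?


Start: 1944-01-04, subtract 336 days
Back 4 days from January 4 reaches December 31, 1943 -> 332 left
December 1943 has 31 days -> back to November 30, 1943 -> 301 left
November 1943 has 30 days -> back to October 31, 1943 -> 271 left
October 1943 has 31 days -> back to September 30, 1943 -> 240 left
September 1943 has 30 days -> back to August 31, 1943 -> 210 left
August 1943 has 31 days -> back to July 31, 1943 -> 179 left
July 1943 has 31 days -> back to June 30, 1943 -> 148 left
June 1943 has 30 days -> back to May 31, 1943 -> 118 left
May 1943 has 31 days -> back to April 30, 1943 -> 87 left
April 1943 has 30 days -> back to March 31, 1943 -> 57 left
March 1943 has 31 days -> back to February 28, 1943 -> 26 left
February 1943: 28 - 26 = 2 -> lands on February 2

Result: 1943-02-02


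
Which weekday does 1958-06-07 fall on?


Date: June 7, 1958
Anchor: Jan 1, 1958. With p = 1958 - 1 = 1957: (p + p//4 - p//100 + p//400) mod 7 = (1957 + 489 - 19 + 4) mod 7 = 2431 mod 7 = 2 -> Wednesday (Mon=0 ... Sun=6)
Days before June (Jan-May): 151; offset = 151 + 7 - 1 = 157
Weekday index = (2 + 157) mod 7 = 5

Day of the week: Saturday


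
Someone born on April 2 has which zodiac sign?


Date: April 2
Conventional tropical zodiac dates: Aries from March 21 onward; Taurus starts April 20
April 2 falls within the Aries range

Aries


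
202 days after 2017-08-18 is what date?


Start: 2017-08-18, add 202 days
August 2017 has 31 days: 31 - 18 = 13 days to August 31 -> 189 left
September 2017 has 30 days -> 159 left
October 2017 has 31 days -> 128 left
November 2017 has 30 days -> 98 left
December 2017 has 31 days -> 67 left
January 2018 has 31 days -> 36 left
February 2018 has 28 days -> 8 left
March 2018: 8 <= 31 -> lands on March 8

Result: 2018-03-08


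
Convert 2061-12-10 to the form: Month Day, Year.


ISO 2061-12-10 parses as year=2061, month=12, day=10
Month 12 -> December

December 10, 2061


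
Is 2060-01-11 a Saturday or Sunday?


Anchor: Jan 1, 2060. With p = 2060 - 1 = 2059: (p + p//4 - p//100 + p//400) mod 7 = (2059 + 514 - 20 + 5) mod 7 = 2558 mod 7 = 3 -> Thursday (Mon=0 ... Sun=6)
Day of year: 11; offset = 10
Weekday index = (3 + 10) mod 7 = 6 -> Sunday
Weekend days: Saturday, Sunday

Yes


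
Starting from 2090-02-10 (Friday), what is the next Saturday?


Current: Friday
Target: Saturday
Days ahead: 1

Next Saturday: 2090-02-11


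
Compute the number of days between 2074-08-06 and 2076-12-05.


From 2074-08-06 to 2076-12-05
2074-08-06: days before August = 31 + 28 + 31 + 30 + 31 + 30 + 31 = 212 (2074 is not a leap year); day of year = 212 + 6 = 218
2076-12-05: days before December = 31 + 29 + 31 + 30 + 31 + 30 + 31 + 31 + 30 + 31 + 30 = 335 (2076 is a leap year); day of year = 335 + 5 = 340
Rest of 2074: 365 - 218 = 147
Full years 2075 (365): 365
Total = 147 + 365 + 340 = 852

852 days


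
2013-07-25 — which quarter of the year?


Month: July (month 7)
Q1: Jan-Mar, Q2: Apr-Jun, Q3: Jul-Sep, Q4: Oct-Dec

Q3


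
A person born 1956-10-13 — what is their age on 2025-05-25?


Birth: 1956-10-13
Reference: 2025-05-25
Year difference: 2025 - 1956 = 69
Birthday not yet reached in 2025, subtract 1

68 years old


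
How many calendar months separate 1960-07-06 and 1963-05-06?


From July 1960 to May 1963
3 years * 12 = 36 months, minus 2 months = 34

34 months


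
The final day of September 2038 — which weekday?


September 2038 has 30 days
Anchor: Jan 1, 2038. With p = 2038 - 1 = 2037: (p + p//4 - p//100 + p//400) mod 7 = (2037 + 509 - 20 + 5) mod 7 = 2531 mod 7 = 4 -> Friday (Mon=0 ... Sun=6)
Days before September (Jan-Aug): 243; September 1 index = (4 + 243) mod 7 = 2 -> Wednesday
Last day offset: 30 - 1 = 29 days
Weekday index = (2 + 29) mod 7 = 3

Thursday, September 30


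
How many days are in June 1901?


June 1901

30 days


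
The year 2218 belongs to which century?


Century = (year - 1) // 100 + 1
= (2218 - 1) // 100 + 1
= 2217 // 100 + 1
= 22 + 1

23rd century


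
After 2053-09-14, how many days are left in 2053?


Day of year: 257 of 365
Remaining = 365 - 257

108 days


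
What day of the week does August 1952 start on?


Target: August 1, 1952
Anchor: Jan 1, 1952. With p = 1952 - 1 = 1951: (p + p//4 - p//100 + p//400) mod 7 = (1951 + 487 - 19 + 4) mod 7 = 2423 mod 7 = 1 -> Tuesday (Mon=0 ... Sun=6)
Days before August (Jan-Jul): 213 days
Weekday index = (1 + 213) mod 7 = 4

Friday


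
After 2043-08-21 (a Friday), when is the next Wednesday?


Current: Friday
Target: Wednesday
Days ahead: 5

Next Wednesday: 2043-08-26


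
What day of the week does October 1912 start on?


Target: October 1, 1912
Anchor: Jan 1, 1912. With p = 1912 - 1 = 1911: (p + p//4 - p//100 + p//400) mod 7 = (1911 + 477 - 19 + 4) mod 7 = 2373 mod 7 = 0 -> Monday (Mon=0 ... Sun=6)
Days before October (Jan-Sep): 274 days
Weekday index = (0 + 274) mod 7 = 1

Tuesday


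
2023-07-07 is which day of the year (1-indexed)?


Date: July 7, 2023
Days in months 1 through 6: 181
Plus 7 days in July

Day of year: 188


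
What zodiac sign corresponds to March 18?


Date: March 18
Conventional tropical zodiac dates: Pisces from February 19 onward; Aries starts March 21
March 18 falls within the Pisces range

Pisces


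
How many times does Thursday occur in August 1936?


August 1936 has 31 days
Anchor: Jan 1, 1936. With p = 1936 - 1 = 1935: (p + p//4 - p//100 + p//400) mod 7 = (1935 + 483 - 19 + 4) mod 7 = 2403 mod 7 = 2 -> Wednesday (Mon=0 ... Sun=6)
Days before August (Jan-Jul): 213; August 1 index = (2 + 213) mod 7 = 5 -> Saturday
First Thursday is August 6
Thursdays: 6, 13, 20, 27

4 Thursdays


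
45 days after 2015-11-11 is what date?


Start: 2015-11-11, add 45 days
November 2015 has 30 days: 30 - 11 = 19 days to November 30 -> 26 left
December 2015: 26 <= 31 -> lands on December 26

Result: 2015-12-26


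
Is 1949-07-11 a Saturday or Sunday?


Anchor: Jan 1, 1949. With p = 1949 - 1 = 1948: (p + p//4 - p//100 + p//400) mod 7 = (1948 + 487 - 19 + 4) mod 7 = 2420 mod 7 = 5 -> Saturday (Mon=0 ... Sun=6)
Day of year: 192; offset = 191
Weekday index = (5 + 191) mod 7 = 0 -> Monday
Weekend days: Saturday, Sunday

No


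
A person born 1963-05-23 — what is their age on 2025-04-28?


Birth: 1963-05-23
Reference: 2025-04-28
Year difference: 2025 - 1963 = 62
Birthday not yet reached in 2025, subtract 1

61 years old


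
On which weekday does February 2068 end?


February 2068 has 29 days
Anchor: Jan 1, 2068. With p = 2068 - 1 = 2067: (p + p//4 - p//100 + p//400) mod 7 = (2067 + 516 - 20 + 5) mod 7 = 2568 mod 7 = 6 -> Sunday (Mon=0 ... Sun=6)
Days before February (Jan): 31; February 1 index = (6 + 31) mod 7 = 2 -> Wednesday
Last day offset: 29 - 1 = 28 days
Weekday index = (2 + 28) mod 7 = 2

Wednesday, February 29


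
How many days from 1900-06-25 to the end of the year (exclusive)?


Day of year: 176 of 365
Remaining = 365 - 176

189 days


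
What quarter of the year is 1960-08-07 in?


Month: August (month 8)
Q1: Jan-Mar, Q2: Apr-Jun, Q3: Jul-Sep, Q4: Oct-Dec

Q3


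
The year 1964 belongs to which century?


Century = (year - 1) // 100 + 1
= (1964 - 1) // 100 + 1
= 1963 // 100 + 1
= 19 + 1

20th century


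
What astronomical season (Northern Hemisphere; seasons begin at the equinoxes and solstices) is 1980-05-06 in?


Date: May 6
Astronomical Spring (approx.; exact equinox/solstice day varies by year): March 20 to June 20
May 6 falls within the Spring window

Spring


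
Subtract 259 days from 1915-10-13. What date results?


Start: 1915-10-13, subtract 259 days
Back 13 days from October 13 reaches September 30, 1915 -> 246 left
September 1915 has 30 days -> back to August 31, 1915 -> 216 left
August 1915 has 31 days -> back to July 31, 1915 -> 185 left
July 1915 has 31 days -> back to June 30, 1915 -> 154 left
June 1915 has 30 days -> back to May 31, 1915 -> 124 left
May 1915 has 31 days -> back to April 30, 1915 -> 93 left
April 1915 has 30 days -> back to March 31, 1915 -> 63 left
March 1915 has 31 days -> back to February 28, 1915 -> 32 left
February 1915 has 28 days -> back to January 31, 1915 -> 4 left
January 1915: 31 - 4 = 27 -> lands on January 27

Result: 1915-01-27


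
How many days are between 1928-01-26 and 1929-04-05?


From 1928-01-26 to 1929-04-05
1928-01-26: day of year = 26
1929-04-05: days before April = 31 + 28 + 31 = 90 (1929 is not a leap year); day of year = 90 + 5 = 95
Rest of 1928: 366 - 26 = 340
Total = 340 + 95 = 435

435 days


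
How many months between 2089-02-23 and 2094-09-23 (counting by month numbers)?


From February 2089 to September 2094
5 years * 12 = 60 months, plus 7 months = 67

67 months


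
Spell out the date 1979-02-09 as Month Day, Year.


ISO 1979-02-09 parses as year=1979, month=02, day=09
Month 2 -> February

February 9, 1979


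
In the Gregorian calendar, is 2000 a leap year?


Gregorian leap year rule: divisible by 4, but not by 100, unless also by 400.
2000 is divisible by 400 -> leap year

Yes


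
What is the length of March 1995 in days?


March 1995

31 days


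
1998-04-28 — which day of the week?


Date: April 28, 1998
Anchor: Jan 1, 1998. With p = 1998 - 1 = 1997: (p + p//4 - p//100 + p//400) mod 7 = (1997 + 499 - 19 + 4) mod 7 = 2481 mod 7 = 3 -> Thursday (Mon=0 ... Sun=6)
Days before April (Jan-Mar): 90; offset = 90 + 28 - 1 = 117
Weekday index = (3 + 117) mod 7 = 1

Day of the week: Tuesday


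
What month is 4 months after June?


June is month 6
6 + 4 = 10

October


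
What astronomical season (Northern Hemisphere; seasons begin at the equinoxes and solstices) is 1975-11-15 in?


Date: November 15
Astronomical Autumn (approx.; exact equinox/solstice day varies by year): September 22 to December 20
November 15 falls within the Autumn window

Autumn


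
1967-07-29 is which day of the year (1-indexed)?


Date: July 29, 1967
Days in months 1 through 6: 181
Plus 29 days in July

Day of year: 210


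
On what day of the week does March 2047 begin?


Target: March 1, 2047
Anchor: Jan 1, 2047. With p = 2047 - 1 = 2046: (p + p//4 - p//100 + p//400) mod 7 = (2046 + 511 - 20 + 5) mod 7 = 2542 mod 7 = 1 -> Tuesday (Mon=0 ... Sun=6)
Days before March (Jan-Feb): 59 days
Weekday index = (1 + 59) mod 7 = 4

Friday


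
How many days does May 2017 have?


May 2017

31 days


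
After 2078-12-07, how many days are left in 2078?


Day of year: 341 of 365
Remaining = 365 - 341

24 days


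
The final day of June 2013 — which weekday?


June 2013 has 30 days
Anchor: Jan 1, 2013. With p = 2013 - 1 = 2012: (p + p//4 - p//100 + p//400) mod 7 = (2012 + 503 - 20 + 5) mod 7 = 2500 mod 7 = 1 -> Tuesday (Mon=0 ... Sun=6)
Days before June (Jan-May): 151; June 1 index = (1 + 151) mod 7 = 5 -> Saturday
Last day offset: 30 - 1 = 29 days
Weekday index = (5 + 29) mod 7 = 6

Sunday, June 30


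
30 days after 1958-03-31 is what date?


Start: 1958-03-31, add 30 days
March 31 is the last day of March 1958 -> 30 left
April 1958: 30 <= 30 -> lands on April 30

Result: 1958-04-30


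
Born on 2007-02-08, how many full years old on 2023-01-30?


Birth: 2007-02-08
Reference: 2023-01-30
Year difference: 2023 - 2007 = 16
Birthday not yet reached in 2023, subtract 1

15 years old


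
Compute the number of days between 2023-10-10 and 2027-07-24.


From 2023-10-10 to 2027-07-24
2023-10-10: days before October = 31 + 28 + 31 + 30 + 31 + 30 + 31 + 31 + 30 = 273 (2023 is not a leap year); day of year = 273 + 10 = 283
2027-07-24: days before July = 31 + 28 + 31 + 30 + 31 + 30 = 181 (2027 is not a leap year); day of year = 181 + 24 = 205
Rest of 2023: 365 - 283 = 82
Full years 2024 (366), 2025 (365), 2026 (365): 1096
Total = 82 + 1096 + 205 = 1383

1383 days


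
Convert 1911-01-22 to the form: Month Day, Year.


ISO 1911-01-22 parses as year=1911, month=01, day=22
Month 1 -> January

January 22, 1911


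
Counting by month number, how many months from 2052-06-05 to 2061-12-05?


From June 2052 to December 2061
9 years * 12 = 108 months, plus 6 months = 114

114 months


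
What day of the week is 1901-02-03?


Date: February 3, 1901
Anchor: Jan 1, 1901. With p = 1901 - 1 = 1900: (p + p//4 - p//100 + p//400) mod 7 = (1900 + 475 - 19 + 4) mod 7 = 2360 mod 7 = 1 -> Tuesday (Mon=0 ... Sun=6)
Days before February (Jan): 31; offset = 31 + 3 - 1 = 33
Weekday index = (1 + 33) mod 7 = 6

Day of the week: Sunday


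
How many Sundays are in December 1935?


December 1935 has 31 days
Anchor: Jan 1, 1935. With p = 1935 - 1 = 1934: (p + p//4 - p//100 + p//400) mod 7 = (1934 + 483 - 19 + 4) mod 7 = 2402 mod 7 = 1 -> Tuesday (Mon=0 ... Sun=6)
Days before December (Jan-Nov): 334; December 1 index = (1 + 334) mod 7 = 6 -> Sunday
First Sunday is December 1
Sundays: 1, 8, 15, 22, 29

5 Sundays


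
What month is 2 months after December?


December is month 12
12 + 2 = 14; wrap: 14 - 12 = 2

February


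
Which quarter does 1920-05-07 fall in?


Month: May (month 5)
Q1: Jan-Mar, Q2: Apr-Jun, Q3: Jul-Sep, Q4: Oct-Dec

Q2


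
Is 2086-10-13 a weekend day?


Anchor: Jan 1, 2086. With p = 2086 - 1 = 2085: (p + p//4 - p//100 + p//400) mod 7 = (2085 + 521 - 20 + 5) mod 7 = 2591 mod 7 = 1 -> Tuesday (Mon=0 ... Sun=6)
Day of year: 286; offset = 285
Weekday index = (1 + 285) mod 7 = 6 -> Sunday
Weekend days: Saturday, Sunday

Yes


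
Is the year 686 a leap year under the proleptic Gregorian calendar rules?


Gregorian leap year rule: divisible by 4, but not by 100, unless also by 400.
686 is not divisible by 4 -> not a leap year

No


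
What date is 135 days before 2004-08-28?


Start: 2004-08-28, subtract 135 days
Back 28 days from August 28 reaches July 31, 2004 -> 107 left
July 2004 has 31 days -> back to June 30, 2004 -> 76 left
June 2004 has 30 days -> back to May 31, 2004 -> 46 left
May 2004 has 31 days -> back to April 30, 2004 -> 15 left
April 2004: 30 - 15 = 15 -> lands on April 15

Result: 2004-04-15


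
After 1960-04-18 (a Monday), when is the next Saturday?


Current: Monday
Target: Saturday
Days ahead: 5

Next Saturday: 1960-04-23


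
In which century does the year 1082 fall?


Century = (year - 1) // 100 + 1
= (1082 - 1) // 100 + 1
= 1081 // 100 + 1
= 10 + 1

11th century


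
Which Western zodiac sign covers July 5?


Date: July 5
Conventional tropical zodiac dates: Cancer from June 21 onward; Leo starts July 23
July 5 falls within the Cancer range

Cancer


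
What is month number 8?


Month 8 of 12

August


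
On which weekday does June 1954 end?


June 1954 has 30 days
Anchor: Jan 1, 1954. With p = 1954 - 1 = 1953: (p + p//4 - p//100 + p//400) mod 7 = (1953 + 488 - 19 + 4) mod 7 = 2426 mod 7 = 4 -> Friday (Mon=0 ... Sun=6)
Days before June (Jan-May): 151; June 1 index = (4 + 151) mod 7 = 1 -> Tuesday
Last day offset: 30 - 1 = 29 days
Weekday index = (1 + 29) mod 7 = 2

Wednesday, June 30


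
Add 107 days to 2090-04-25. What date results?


Start: 2090-04-25, add 107 days
April 2090 has 30 days: 30 - 25 = 5 days to April 30 -> 102 left
May 2090 has 31 days -> 71 left
June 2090 has 30 days -> 41 left
July 2090 has 31 days -> 10 left
August 2090: 10 <= 31 -> lands on August 10

Result: 2090-08-10


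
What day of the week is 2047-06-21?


Date: June 21, 2047
Anchor: Jan 1, 2047. With p = 2047 - 1 = 2046: (p + p//4 - p//100 + p//400) mod 7 = (2046 + 511 - 20 + 5) mod 7 = 2542 mod 7 = 1 -> Tuesday (Mon=0 ... Sun=6)
Days before June (Jan-May): 151; offset = 151 + 21 - 1 = 171
Weekday index = (1 + 171) mod 7 = 4

Day of the week: Friday


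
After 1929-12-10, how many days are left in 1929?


Day of year: 344 of 365
Remaining = 365 - 344

21 days


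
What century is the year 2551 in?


Century = (year - 1) // 100 + 1
= (2551 - 1) // 100 + 1
= 2550 // 100 + 1
= 25 + 1

26th century


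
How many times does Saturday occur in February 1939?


February 1939 has 28 days
Anchor: Jan 1, 1939. With p = 1939 - 1 = 1938: (p + p//4 - p//100 + p//400) mod 7 = (1938 + 484 - 19 + 4) mod 7 = 2407 mod 7 = 6 -> Sunday (Mon=0 ... Sun=6)
Days before February (Jan): 31; February 1 index = (6 + 31) mod 7 = 2 -> Wednesday
First Saturday is February 4
Saturdays: 4, 11, 18, 25

4 Saturdays


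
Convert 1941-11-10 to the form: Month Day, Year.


ISO 1941-11-10 parses as year=1941, month=11, day=10
Month 11 -> November

November 10, 1941


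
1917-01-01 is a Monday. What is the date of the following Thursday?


Current: Monday
Target: Thursday
Days ahead: 3

Next Thursday: 1917-01-04


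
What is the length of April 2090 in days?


April 2090

30 days


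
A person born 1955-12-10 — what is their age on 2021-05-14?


Birth: 1955-12-10
Reference: 2021-05-14
Year difference: 2021 - 1955 = 66
Birthday not yet reached in 2021, subtract 1

65 years old


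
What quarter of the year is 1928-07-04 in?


Month: July (month 7)
Q1: Jan-Mar, Q2: Apr-Jun, Q3: Jul-Sep, Q4: Oct-Dec

Q3


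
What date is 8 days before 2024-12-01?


Start: 2024-12-01, subtract 8 days
Back 1 day from December 1 reaches November 30, 2024 -> 7 left
November 2024: 30 - 7 = 23 -> lands on November 23

Result: 2024-11-23


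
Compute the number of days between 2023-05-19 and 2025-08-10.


From 2023-05-19 to 2025-08-10
2023-05-19: days before May = 31 + 28 + 31 + 30 = 120 (2023 is not a leap year); day of year = 120 + 19 = 139
2025-08-10: days before August = 31 + 28 + 31 + 30 + 31 + 30 + 31 = 212 (2025 is not a leap year); day of year = 212 + 10 = 222
Rest of 2023: 365 - 139 = 226
Full years 2024 (366): 366
Total = 226 + 366 + 222 = 814

814 days


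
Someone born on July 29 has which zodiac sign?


Date: July 29
Conventional tropical zodiac dates: Leo from July 23 onward; Virgo starts August 23
July 29 falls within the Leo range

Leo


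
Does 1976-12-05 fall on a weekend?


Anchor: Jan 1, 1976. With p = 1976 - 1 = 1975: (p + p//4 - p//100 + p//400) mod 7 = (1975 + 493 - 19 + 4) mod 7 = 2453 mod 7 = 3 -> Thursday (Mon=0 ... Sun=6)
Day of year: 340; offset = 339
Weekday index = (3 + 339) mod 7 = 6 -> Sunday
Weekend days: Saturday, Sunday

Yes


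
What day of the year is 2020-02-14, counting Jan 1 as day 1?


Date: February 14, 2020
Days in months 1 through 1: 31
Plus 14 days in February

Day of year: 45


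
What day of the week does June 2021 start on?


Target: June 1, 2021
Anchor: Jan 1, 2021. With p = 2021 - 1 = 2020: (p + p//4 - p//100 + p//400) mod 7 = (2020 + 505 - 20 + 5) mod 7 = 2510 mod 7 = 4 -> Friday (Mon=0 ... Sun=6)
Days before June (Jan-May): 151 days
Weekday index = (4 + 151) mod 7 = 1

Tuesday


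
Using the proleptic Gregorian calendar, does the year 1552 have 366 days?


Gregorian leap year rule: divisible by 4, but not by 100, unless also by 400.
1552 is divisible by 4 but not 100 -> leap year

Yes


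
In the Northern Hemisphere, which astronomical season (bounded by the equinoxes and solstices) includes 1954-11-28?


Date: November 28
Astronomical Autumn (approx.; exact equinox/solstice day varies by year): September 22 to December 20
November 28 falls within the Autumn window

Autumn


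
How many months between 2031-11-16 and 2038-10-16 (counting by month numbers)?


From November 2031 to October 2038
7 years * 12 = 84 months, minus 1 month = 83

83 months


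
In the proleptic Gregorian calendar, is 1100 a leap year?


Gregorian leap year rule: divisible by 4, but not by 100, unless also by 400.
1100 is divisible by 100 but not 400 -> not a leap year

No


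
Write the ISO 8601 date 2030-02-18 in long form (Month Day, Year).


ISO 2030-02-18 parses as year=2030, month=02, day=18
Month 2 -> February

February 18, 2030


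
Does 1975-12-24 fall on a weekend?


Anchor: Jan 1, 1975. With p = 1975 - 1 = 1974: (p + p//4 - p//100 + p//400) mod 7 = (1974 + 493 - 19 + 4) mod 7 = 2452 mod 7 = 2 -> Wednesday (Mon=0 ... Sun=6)
Day of year: 358; offset = 357
Weekday index = (2 + 357) mod 7 = 2 -> Wednesday
Weekend days: Saturday, Sunday

No


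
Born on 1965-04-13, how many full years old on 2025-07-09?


Birth: 1965-04-13
Reference: 2025-07-09
Year difference: 2025 - 1965 = 60

60 years old


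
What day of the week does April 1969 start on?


Target: April 1, 1969
Anchor: Jan 1, 1969. With p = 1969 - 1 = 1968: (p + p//4 - p//100 + p//400) mod 7 = (1968 + 492 - 19 + 4) mod 7 = 2445 mod 7 = 2 -> Wednesday (Mon=0 ... Sun=6)
Days before April (Jan-Mar): 90 days
Weekday index = (2 + 90) mod 7 = 1

Tuesday


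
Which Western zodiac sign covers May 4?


Date: May 4
Conventional tropical zodiac dates: Taurus from April 20 onward; Gemini starts May 21
May 4 falls within the Taurus range

Taurus


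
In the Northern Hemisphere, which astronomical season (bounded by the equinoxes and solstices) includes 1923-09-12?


Date: September 12
Astronomical Summer (approx.; exact equinox/solstice day varies by year): June 21 to September 21
September 12 falls within the Summer window

Summer


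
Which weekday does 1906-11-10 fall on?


Date: November 10, 1906
Anchor: Jan 1, 1906. With p = 1906 - 1 = 1905: (p + p//4 - p//100 + p//400) mod 7 = (1905 + 476 - 19 + 4) mod 7 = 2366 mod 7 = 0 -> Monday (Mon=0 ... Sun=6)
Days before November (Jan-Oct): 304; offset = 304 + 10 - 1 = 313
Weekday index = (0 + 313) mod 7 = 5

Day of the week: Saturday


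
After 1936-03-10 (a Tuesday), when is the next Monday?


Current: Tuesday
Target: Monday
Days ahead: 6

Next Monday: 1936-03-16


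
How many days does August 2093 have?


August 2093

31 days


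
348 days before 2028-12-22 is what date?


Start: 2028-12-22, subtract 348 days
Back 22 days from December 22 reaches November 30, 2028 -> 326 left
November 2028 has 30 days -> back to October 31, 2028 -> 296 left
October 2028 has 31 days -> back to September 30, 2028 -> 265 left
September 2028 has 30 days -> back to August 31, 2028 -> 235 left
August 2028 has 31 days -> back to July 31, 2028 -> 204 left
July 2028 has 31 days -> back to June 30, 2028 -> 173 left
June 2028 has 30 days -> back to May 31, 2028 -> 143 left
May 2028 has 31 days -> back to April 30, 2028 -> 112 left
April 2028 has 30 days -> back to March 31, 2028 -> 82 left
March 2028 has 31 days -> back to February 29, 2028 -> 51 left
February 2028 has 29 days -> back to January 31, 2028 -> 22 left
January 2028: 31 - 22 = 9 -> lands on January 9

Result: 2028-01-09


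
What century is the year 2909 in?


Century = (year - 1) // 100 + 1
= (2909 - 1) // 100 + 1
= 2908 // 100 + 1
= 29 + 1

30th century


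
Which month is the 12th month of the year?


Month 12 of 12

December


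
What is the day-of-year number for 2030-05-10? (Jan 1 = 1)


Date: May 10, 2030
Days in months 1 through 4: 120
Plus 10 days in May

Day of year: 130


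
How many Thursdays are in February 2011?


February 2011 has 28 days
Anchor: Jan 1, 2011. With p = 2011 - 1 = 2010: (p + p//4 - p//100 + p//400) mod 7 = (2010 + 502 - 20 + 5) mod 7 = 2497 mod 7 = 5 -> Saturday (Mon=0 ... Sun=6)
Days before February (Jan): 31; February 1 index = (5 + 31) mod 7 = 1 -> Tuesday
First Thursday is February 3
Thursdays: 3, 10, 17, 24

4 Thursdays


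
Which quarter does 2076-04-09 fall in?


Month: April (month 4)
Q1: Jan-Mar, Q2: Apr-Jun, Q3: Jul-Sep, Q4: Oct-Dec

Q2


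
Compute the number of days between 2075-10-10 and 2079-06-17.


From 2075-10-10 to 2079-06-17
2075-10-10: days before October = 31 + 28 + 31 + 30 + 31 + 30 + 31 + 31 + 30 = 273 (2075 is not a leap year); day of year = 273 + 10 = 283
2079-06-17: days before June = 31 + 28 + 31 + 30 + 31 = 151 (2079 is not a leap year); day of year = 151 + 17 = 168
Rest of 2075: 365 - 283 = 82
Full years 2076 (366), 2077 (365), 2078 (365): 1096
Total = 82 + 1096 + 168 = 1346

1346 days


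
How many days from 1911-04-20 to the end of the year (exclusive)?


Day of year: 110 of 365
Remaining = 365 - 110

255 days


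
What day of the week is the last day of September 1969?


September 1969 has 30 days
Anchor: Jan 1, 1969. With p = 1969 - 1 = 1968: (p + p//4 - p//100 + p//400) mod 7 = (1968 + 492 - 19 + 4) mod 7 = 2445 mod 7 = 2 -> Wednesday (Mon=0 ... Sun=6)
Days before September (Jan-Aug): 243; September 1 index = (2 + 243) mod 7 = 0 -> Monday
Last day offset: 30 - 1 = 29 days
Weekday index = (0 + 29) mod 7 = 1

Tuesday, September 30


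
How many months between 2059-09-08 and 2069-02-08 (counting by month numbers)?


From September 2059 to February 2069
10 years * 12 = 120 months, minus 7 months = 113

113 months


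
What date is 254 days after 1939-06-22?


Start: 1939-06-22, add 254 days
June 1939 has 30 days: 30 - 22 = 8 days to June 30 -> 246 left
July 1939 has 31 days -> 215 left
August 1939 has 31 days -> 184 left
September 1939 has 30 days -> 154 left
October 1939 has 31 days -> 123 left
November 1939 has 30 days -> 93 left
December 1939 has 31 days -> 62 left
January 1940 has 31 days -> 31 left
February 1940 has 29 days -> 2 left
March 1940: 2 <= 31 -> lands on March 2

Result: 1940-03-02


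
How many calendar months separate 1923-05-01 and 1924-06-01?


From May 1923 to June 1924
1 year * 12 = 12 months, plus 1 month = 13

13 months


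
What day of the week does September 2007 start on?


Target: September 1, 2007
Anchor: Jan 1, 2007. With p = 2007 - 1 = 2006: (p + p//4 - p//100 + p//400) mod 7 = (2006 + 501 - 20 + 5) mod 7 = 2492 mod 7 = 0 -> Monday (Mon=0 ... Sun=6)
Days before September (Jan-Aug): 243 days
Weekday index = (0 + 243) mod 7 = 5

Saturday


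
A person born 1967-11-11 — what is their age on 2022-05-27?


Birth: 1967-11-11
Reference: 2022-05-27
Year difference: 2022 - 1967 = 55
Birthday not yet reached in 2022, subtract 1

54 years old


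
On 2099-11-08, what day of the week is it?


Date: November 8, 2099
Anchor: Jan 1, 2099. With p = 2099 - 1 = 2098: (p + p//4 - p//100 + p//400) mod 7 = (2098 + 524 - 20 + 5) mod 7 = 2607 mod 7 = 3 -> Thursday (Mon=0 ... Sun=6)
Days before November (Jan-Oct): 304; offset = 304 + 8 - 1 = 311
Weekday index = (3 + 311) mod 7 = 6

Day of the week: Sunday
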